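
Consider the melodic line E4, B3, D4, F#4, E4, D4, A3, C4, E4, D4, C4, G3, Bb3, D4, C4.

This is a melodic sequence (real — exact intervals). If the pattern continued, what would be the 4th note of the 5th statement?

With 5-note cells, note 4 of each statement runs F#4, E4, D4.
Carrying that down a 2nd forward: C4 → Bb3.

Bb3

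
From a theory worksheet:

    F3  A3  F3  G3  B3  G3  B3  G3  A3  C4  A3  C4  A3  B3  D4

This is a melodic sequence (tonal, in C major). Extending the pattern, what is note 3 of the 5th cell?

C4

The unit is 5 notes. Position-3 pitches of the 3 shown cells: F3, G3, A3.
Each moves up a 2nd. Continuing: B3 → C4.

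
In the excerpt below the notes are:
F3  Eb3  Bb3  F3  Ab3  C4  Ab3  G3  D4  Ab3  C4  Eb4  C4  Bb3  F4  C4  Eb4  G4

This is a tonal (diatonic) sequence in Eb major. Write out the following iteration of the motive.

The 6-note cells begin on F3, Ab3, C4 — each up a 3rd from the last.
Statement 4 starts on Eb4 and keeps the same diatonic contour: Eb4 D4 Ab4 Eb4 G4 Bb4.

Eb4 D4 Ab4 Eb4 G4 Bb4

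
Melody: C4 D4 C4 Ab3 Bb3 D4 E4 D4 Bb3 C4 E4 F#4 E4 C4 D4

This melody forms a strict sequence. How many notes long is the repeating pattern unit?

5

15 notes total. Splitting into 3 groups of 5:
C4 D4 C4 Ab3 Bb3 | D4 E4 D4 Bb3 C4 | E4 F#4 E4 C4 D4
That's a consistent up a 2nd shift per cell, and no other grouping gives one.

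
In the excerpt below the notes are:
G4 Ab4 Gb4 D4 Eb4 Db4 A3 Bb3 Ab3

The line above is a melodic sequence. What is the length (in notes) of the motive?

Try groups of 3 (3 cells in 9 notes):
G4 Ab4 Gb4 | D4 Eb4 Db4 | A3 Bb3 Ab3
Each cell is the previous one down a 4th — so the unit is 3 notes.

3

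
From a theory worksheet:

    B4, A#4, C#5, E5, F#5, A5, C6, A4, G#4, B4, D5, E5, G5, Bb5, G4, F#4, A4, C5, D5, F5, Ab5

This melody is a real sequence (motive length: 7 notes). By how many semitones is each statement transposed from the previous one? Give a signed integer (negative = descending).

With a 7-note motive the entries are B4, A4, G4, each down a 2nd from the previous.
B4 to A4 spans -2 semitones.

-2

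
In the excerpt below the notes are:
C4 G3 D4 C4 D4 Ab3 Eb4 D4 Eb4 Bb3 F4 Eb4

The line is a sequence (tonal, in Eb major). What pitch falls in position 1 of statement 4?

With 4-note cells, note 1 of each statement runs C4, D4, Eb4.
One more up a 2nd gives F4.

F4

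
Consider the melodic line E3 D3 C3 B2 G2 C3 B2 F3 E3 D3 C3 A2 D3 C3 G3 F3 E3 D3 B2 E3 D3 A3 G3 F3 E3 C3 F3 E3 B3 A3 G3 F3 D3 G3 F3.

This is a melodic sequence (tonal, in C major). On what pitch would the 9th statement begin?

The 7-note cells begin on E3, F3, G3, A3, B3 — each up a 2nd from the last.
Extending the heads up a 2nd: C4 → D4 → E4 → F4.

F4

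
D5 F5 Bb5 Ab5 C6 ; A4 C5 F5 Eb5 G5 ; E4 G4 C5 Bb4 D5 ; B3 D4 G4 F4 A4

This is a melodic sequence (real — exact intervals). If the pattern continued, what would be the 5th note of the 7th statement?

F#3

The unit is 5 notes. Position-5 pitches of the 4 shown cells: C6, G5, D5, A4.
Each moves down a 4th. Continuing: E4 → B3 → F#3.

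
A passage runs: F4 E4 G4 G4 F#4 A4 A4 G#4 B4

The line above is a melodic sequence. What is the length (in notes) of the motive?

3

9 notes total. Splitting into 3 groups of 3:
F4 E4 G4 | G4 F#4 A4 | A4 G#4 B4
That's a consistent up a 2nd shift per cell, and no other grouping gives one.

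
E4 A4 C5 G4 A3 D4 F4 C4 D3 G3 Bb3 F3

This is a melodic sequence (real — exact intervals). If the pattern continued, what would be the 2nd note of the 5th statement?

F2

Grouping in 4s, the 2nd note of each cell is A4, D4, G3.
Carrying that down a 5th forward: C3 → F2.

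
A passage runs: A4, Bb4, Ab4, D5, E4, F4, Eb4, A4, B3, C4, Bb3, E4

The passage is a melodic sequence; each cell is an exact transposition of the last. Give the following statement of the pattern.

With a 4-note motive the entries are A4, E4, B3, each down a 4th from the previous.
From F#3 the exact shape gives F#3 G3 F3 B3.

F#3 G3 F3 B3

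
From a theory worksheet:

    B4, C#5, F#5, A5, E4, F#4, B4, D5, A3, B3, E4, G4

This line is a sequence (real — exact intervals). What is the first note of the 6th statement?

C2

With a 4-note motive the entries are B4, E4, A3, each down a 5th from the previous.
Continuing: D3 → G2 → C2. Statement 6 starts on C2.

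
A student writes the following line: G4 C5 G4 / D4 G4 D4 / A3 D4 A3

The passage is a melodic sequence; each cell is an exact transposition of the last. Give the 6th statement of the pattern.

With a 3-note motive the entries are G4, D4, A3, each down a 4th from the previous.
Continuing the starts: E3 → B2 → F#2.
Statement 6 starts on F#2 and keeps the same exact contour: F#2 B2 F#2.

F#2 B2 F#2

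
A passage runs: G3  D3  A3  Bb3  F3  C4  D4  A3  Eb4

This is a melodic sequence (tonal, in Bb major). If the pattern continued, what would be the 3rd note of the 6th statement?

D5

The unit is 3 notes. Position-3 pitches of the 3 shown cells: A3, C4, Eb4.
Each moves up a 3rd. Continuing: G4 → Bb4 → D5.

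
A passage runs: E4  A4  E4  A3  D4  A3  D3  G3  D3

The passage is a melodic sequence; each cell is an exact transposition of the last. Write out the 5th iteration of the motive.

C2 F2 C2

Unit = 3 notes; the statements start on E4, A3, D3, moving down a 5th each time.
Extending down a 5th: G2 → C2.
From C2 the exact shape gives C2 F2 C2.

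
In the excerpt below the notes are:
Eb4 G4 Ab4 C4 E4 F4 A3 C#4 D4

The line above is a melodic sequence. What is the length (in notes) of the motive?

Try groups of 3 (3 cells in 9 notes):
Eb4 G4 Ab4 | C4 E4 F4 | A3 C#4 D4
That's a consistent down a 3rd shift per cell, and no other grouping gives one.

3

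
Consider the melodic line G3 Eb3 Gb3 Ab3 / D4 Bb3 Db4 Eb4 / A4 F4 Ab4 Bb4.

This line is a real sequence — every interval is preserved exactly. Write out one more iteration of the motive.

Taking 4-note groups, the heads are G3, D4, A4: the pattern moves up a 5th.
Statement 4 starts on E5 and keeps the same exact contour: E5 C5 Eb5 F5.

E5 C5 Eb5 F5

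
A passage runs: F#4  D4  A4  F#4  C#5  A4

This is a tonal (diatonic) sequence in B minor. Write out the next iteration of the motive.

Unit = 2 notes; the statements start on F#4, A4, C#5, moving up a 3rd each time.
From E5 the diatonic shape gives E5 C#5.

E5 C#5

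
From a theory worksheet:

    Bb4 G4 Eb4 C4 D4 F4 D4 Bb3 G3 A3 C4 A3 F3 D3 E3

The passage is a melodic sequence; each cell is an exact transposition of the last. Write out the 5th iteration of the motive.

With a 5-note motive the entries are Bb4, F4, C4, each down a 4th from the previous.
Carrying on: G3 → D3.
So cell 5 is D3 B2 G2 E2 F#2.

D3 B2 G2 E2 F#2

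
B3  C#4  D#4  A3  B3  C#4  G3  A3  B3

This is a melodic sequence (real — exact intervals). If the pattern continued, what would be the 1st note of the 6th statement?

Grouping in 3s, the 1st note of each cell is B3, A3, G3.
Extending down a 2nd: F3 → Eb3 → Db3.

Db3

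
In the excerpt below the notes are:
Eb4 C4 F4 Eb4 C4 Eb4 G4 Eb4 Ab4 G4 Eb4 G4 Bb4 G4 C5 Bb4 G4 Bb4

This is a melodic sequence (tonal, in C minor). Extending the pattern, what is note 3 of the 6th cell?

The unit is 6 notes. Position-3 pitches of the 3 shown cells: F4, Ab4, C5.
Each moves up a 3rd. Continuing: Eb5 → G5 → Bb5.

Bb5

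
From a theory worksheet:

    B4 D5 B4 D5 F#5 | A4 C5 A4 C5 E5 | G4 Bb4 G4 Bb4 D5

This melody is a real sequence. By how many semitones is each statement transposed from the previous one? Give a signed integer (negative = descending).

-2

Unit = 5 notes; the statements start on B4, A4, G4, moving down a 2nd each time.
Counting half-steps from B4 to A4: -2.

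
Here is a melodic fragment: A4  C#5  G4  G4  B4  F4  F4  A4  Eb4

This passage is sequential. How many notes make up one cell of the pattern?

Try groups of 3 (3 cells in 9 notes):
A4 C#5 G4 | G4 B4 F4 | F4 A4 Eb4
Every group is a transposition down a 2nd of the one before; no shorter unit works.

3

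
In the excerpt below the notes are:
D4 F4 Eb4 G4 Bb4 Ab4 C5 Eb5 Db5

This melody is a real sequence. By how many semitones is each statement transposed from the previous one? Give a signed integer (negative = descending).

With a 3-note motive the entries are D4, G4, C5, each up a 4th from the previous.
Counting half-steps from D4 to G4: 5.

5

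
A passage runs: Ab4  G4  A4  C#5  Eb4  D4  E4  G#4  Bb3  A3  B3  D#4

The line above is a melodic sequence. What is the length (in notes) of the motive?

12 notes total. Splitting into 3 groups of 4:
Ab4 G4 A4 C#5 | Eb4 D4 E4 G#4 | Bb3 A3 B3 D#4
Every group is a transposition down a 4th of the one before; no shorter unit works.

4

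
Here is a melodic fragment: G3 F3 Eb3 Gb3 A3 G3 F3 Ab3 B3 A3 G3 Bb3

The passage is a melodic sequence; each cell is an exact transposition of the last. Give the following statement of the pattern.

C#4 B3 A3 C4

The 4-note cells begin on G3, A3, B3 — each up a 2nd from the last.
So cell 4 is C#4 B3 A3 C4.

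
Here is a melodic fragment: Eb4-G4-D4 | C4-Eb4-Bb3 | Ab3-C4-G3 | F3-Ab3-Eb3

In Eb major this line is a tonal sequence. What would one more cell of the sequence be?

D3 F3 C3

The 3-note cells begin on Eb4, C4, Ab3, F3 — each down a 3rd from the last.
Statement 5 starts on D3 and keeps the same diatonic contour: D3 F3 C3.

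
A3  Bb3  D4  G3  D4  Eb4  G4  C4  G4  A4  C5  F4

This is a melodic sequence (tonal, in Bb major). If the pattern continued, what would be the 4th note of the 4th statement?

The unit is 4 notes. Position-4 pitches of the 3 shown cells: G3, C4, F4.
Each moves up a 4th; the next is Bb4.

Bb4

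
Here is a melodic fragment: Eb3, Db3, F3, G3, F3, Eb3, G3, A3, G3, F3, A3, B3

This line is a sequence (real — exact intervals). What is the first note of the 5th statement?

B3

Taking 4-note groups, the heads are Eb3, F3, G3: the pattern moves up a 2nd.
Extending the heads up a 2nd: A3 → B3.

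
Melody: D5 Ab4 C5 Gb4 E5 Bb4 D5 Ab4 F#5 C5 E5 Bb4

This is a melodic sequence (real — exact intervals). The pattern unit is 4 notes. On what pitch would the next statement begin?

G#5

Unit = 4 notes; the statements start on D5, E5, F#5, moving up a 2nd each time.
The next head, up a 2nd from F#5, is G#5.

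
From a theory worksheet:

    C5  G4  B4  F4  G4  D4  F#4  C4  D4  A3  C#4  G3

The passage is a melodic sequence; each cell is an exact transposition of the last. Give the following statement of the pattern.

A3 E3 G#3 D3

With a 4-note motive the entries are C5, G4, D4, each down a 4th from the previous.
From A3 the exact shape gives A3 E3 G#3 D3.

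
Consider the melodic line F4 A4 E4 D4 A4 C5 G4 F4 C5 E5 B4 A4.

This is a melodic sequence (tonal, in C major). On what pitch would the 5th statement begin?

G5

Unit = 4 notes; the statements start on F4, A4, C5, moving up a 3rd each time.
Extending the heads up a 3rd: E5 → G5.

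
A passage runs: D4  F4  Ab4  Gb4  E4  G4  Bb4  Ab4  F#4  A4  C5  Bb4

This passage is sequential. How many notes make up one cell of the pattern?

There are 12 notes; a 4-note unit gives 3 cells:
D4 F4 Ab4 Gb4 | E4 G4 Bb4 Ab4 | F#4 A4 C5 Bb4
That's a consistent up a 2nd shift per cell, and no other grouping gives one.

4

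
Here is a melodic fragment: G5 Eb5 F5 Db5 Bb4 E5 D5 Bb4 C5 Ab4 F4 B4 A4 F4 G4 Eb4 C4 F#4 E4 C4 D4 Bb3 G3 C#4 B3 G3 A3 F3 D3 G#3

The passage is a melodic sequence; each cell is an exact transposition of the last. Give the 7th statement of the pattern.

Unit = 6 notes; the statements start on G5, D5, A4, E4, B3, moving down a 4th each time.
Continuing the starts: F#3 → C#3.
Statement 7 starts on C#3 and keeps the same exact contour: C#3 A2 B2 G2 E2 A#2.

C#3 A2 B2 G2 E2 A#2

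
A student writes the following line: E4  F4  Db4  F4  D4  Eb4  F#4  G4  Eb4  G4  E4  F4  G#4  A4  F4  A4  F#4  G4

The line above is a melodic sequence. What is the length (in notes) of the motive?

There are 18 notes; a 6-note unit gives 3 cells:
E4 F4 Db4 F4 D4 Eb4 | F#4 G4 Eb4 G4 E4 F4 | G#4 A4 F4 A4 F#4 G4
That's a consistent up a 2nd shift per cell, and no other grouping gives one.

6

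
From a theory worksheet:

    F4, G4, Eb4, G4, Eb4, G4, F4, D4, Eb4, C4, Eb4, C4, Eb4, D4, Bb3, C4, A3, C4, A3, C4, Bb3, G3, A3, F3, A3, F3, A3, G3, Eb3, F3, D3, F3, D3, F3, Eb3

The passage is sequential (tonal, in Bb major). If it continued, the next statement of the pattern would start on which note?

The 7-note cells begin on F4, D4, Bb3, G3, Eb3 — each down a 3rd from the last.
One more step down a 3rd gives C3.

C3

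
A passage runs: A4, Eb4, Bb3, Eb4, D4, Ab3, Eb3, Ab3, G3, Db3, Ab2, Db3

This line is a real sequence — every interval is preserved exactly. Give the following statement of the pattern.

Taking 4-note groups, the heads are A4, D4, G3: the pattern moves down a 5th.
From C3 the exact shape gives C3 Gb2 Db2 Gb2.

C3 Gb2 Db2 Gb2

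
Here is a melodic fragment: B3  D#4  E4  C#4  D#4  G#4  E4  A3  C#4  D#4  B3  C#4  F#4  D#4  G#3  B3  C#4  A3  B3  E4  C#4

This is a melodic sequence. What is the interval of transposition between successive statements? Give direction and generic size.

down a 2nd

Taking 7-note groups, the heads are B3, A3, G#3: the pattern moves down a 2nd.
B3 to A3 is down a 2nd.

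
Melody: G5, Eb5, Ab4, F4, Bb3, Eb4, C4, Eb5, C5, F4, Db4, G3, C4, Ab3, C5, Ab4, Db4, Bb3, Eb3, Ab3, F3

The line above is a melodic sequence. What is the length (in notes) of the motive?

21 notes total. Splitting into 3 groups of 7:
G5 Eb5 Ab4 F4 Bb3 Eb4 C4 | Eb5 C5 F4 Db4 G3 C4 Ab3 | C5 Ab4 Db4 Bb3 Eb3 Ab3 F3
Every group is a transposition down a 3rd of the one before; no shorter unit works.

7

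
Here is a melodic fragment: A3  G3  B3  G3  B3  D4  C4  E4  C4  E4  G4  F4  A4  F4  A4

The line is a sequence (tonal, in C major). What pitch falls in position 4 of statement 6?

A5

The unit is 5 notes. Position-4 pitches of the 3 shown cells: G3, C4, F4.
Carrying that up a 4th forward: B4 → E5 → A5.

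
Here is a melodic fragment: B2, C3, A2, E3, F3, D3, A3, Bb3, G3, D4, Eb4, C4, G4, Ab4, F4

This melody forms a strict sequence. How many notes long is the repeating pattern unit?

3

15 notes total. Splitting into 5 groups of 3:
B2 C3 A2 | E3 F3 D3 | A3 Bb3 G3 | D4 Eb4 C4 | G4 Ab4 F4
That's a consistent up a 4th shift per cell, and no other grouping gives one.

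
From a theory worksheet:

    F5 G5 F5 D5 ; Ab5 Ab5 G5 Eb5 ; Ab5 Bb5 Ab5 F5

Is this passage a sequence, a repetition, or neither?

Note 1 of cell 2 is Ab5; if this were a sequence it would be G5. No unit length gives a consistent transposition pattern.

neither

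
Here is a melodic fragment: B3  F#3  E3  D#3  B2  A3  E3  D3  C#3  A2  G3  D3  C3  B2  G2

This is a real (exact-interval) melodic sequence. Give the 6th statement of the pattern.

Db3 Ab2 Gb2 F2 Db2

Taking 5-note groups, the heads are B3, A3, G3: the pattern moves down a 2nd.
Extending down a 2nd: F3 → Eb3 → Db3.
From Db3 the exact shape gives Db3 Ab2 Gb2 F2 Db2.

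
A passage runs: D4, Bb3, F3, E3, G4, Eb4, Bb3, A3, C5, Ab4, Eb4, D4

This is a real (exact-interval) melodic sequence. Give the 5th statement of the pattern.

Bb5 Gb5 Db5 C5

Taking 4-note groups, the heads are D4, G4, C5: the pattern moves up a 4th.
Extending up a 4th: F5 → Bb5.
From Bb5 the exact shape gives Bb5 Gb5 Db5 C5.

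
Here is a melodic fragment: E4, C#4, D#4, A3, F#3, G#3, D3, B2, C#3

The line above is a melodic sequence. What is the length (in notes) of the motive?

3

There are 9 notes; a 3-note unit gives 3 cells:
E4 C#4 D#4 | A3 F#3 G#3 | D3 B2 C#3
Every group is a transposition down a 5th of the one before; no shorter unit works.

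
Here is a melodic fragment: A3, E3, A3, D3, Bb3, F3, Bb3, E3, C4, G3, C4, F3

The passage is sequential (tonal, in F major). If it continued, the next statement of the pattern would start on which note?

D4

Unit = 4 notes; the statements start on A3, Bb3, C4, moving up a 2nd each time.
One more step up a 2nd gives D4.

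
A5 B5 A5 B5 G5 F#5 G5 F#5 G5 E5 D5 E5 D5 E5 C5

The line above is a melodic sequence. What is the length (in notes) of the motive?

Try groups of 5 (3 cells in 15 notes):
A5 B5 A5 B5 G5 | F#5 G5 F#5 G5 E5 | D5 E5 D5 E5 C5
That's a consistent down a 3rd shift per cell, and no other grouping gives one.

5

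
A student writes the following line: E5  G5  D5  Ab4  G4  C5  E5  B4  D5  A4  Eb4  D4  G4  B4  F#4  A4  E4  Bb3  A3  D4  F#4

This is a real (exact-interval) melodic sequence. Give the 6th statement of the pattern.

Unit = 7 notes; the statements start on E5, B4, F#4, moving down a 4th each time.
Extending down a 4th: C#4 → G#3 → D#3.
Statement 6 starts on D#3 and keeps the same exact contour: D#3 F#3 C#3 G2 F#2 B2 D#3.

D#3 F#3 C#3 G2 F#2 B2 D#3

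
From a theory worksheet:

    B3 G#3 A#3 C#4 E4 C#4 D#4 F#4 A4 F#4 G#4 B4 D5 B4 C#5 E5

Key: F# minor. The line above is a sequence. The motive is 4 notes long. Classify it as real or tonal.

real

Each cell has the same semitone pattern (-3, 2, 3) — intervals are preserved exactly.
And A#3 lies outside F# minor, so the sequence is real rather than tonal.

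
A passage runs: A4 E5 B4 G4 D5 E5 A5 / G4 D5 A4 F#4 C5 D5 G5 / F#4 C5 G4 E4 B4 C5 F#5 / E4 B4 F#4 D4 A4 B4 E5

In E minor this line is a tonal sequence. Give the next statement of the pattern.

The 7-note cells begin on A4, G4, F#4, E4 — each down a 2nd from the last.
So cell 5 is D4 A4 E4 C4 G4 A4 D5.

D4 A4 E4 C4 G4 A4 D5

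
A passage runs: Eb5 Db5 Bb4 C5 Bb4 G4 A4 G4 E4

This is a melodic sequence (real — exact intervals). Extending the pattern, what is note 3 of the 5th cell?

A#3

The unit is 3 notes. Position-3 pitches of the 3 shown cells: Bb4, G4, E4.
Carrying that down a 3rd forward: C#4 → A#3.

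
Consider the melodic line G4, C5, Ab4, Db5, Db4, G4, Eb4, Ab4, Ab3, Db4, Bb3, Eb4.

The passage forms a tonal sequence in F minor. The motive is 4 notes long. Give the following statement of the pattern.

Unit = 4 notes; the statements start on G4, Db4, Ab3, moving down a 4th each time.
From Eb3 the diatonic shape gives Eb3 Ab3 F3 Bb3.

Eb3 Ab3 F3 Bb3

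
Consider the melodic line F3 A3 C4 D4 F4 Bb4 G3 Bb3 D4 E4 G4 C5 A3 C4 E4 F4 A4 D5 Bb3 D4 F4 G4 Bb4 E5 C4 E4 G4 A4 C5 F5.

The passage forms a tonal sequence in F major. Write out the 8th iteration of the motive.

Taking 6-note groups, the heads are F3, G3, A3, Bb3, C4: the pattern moves up a 2nd.
Extending up a 2nd: D4 → E4 → F4.
Statement 8 starts on F4 and keeps the same diatonic contour: F4 A4 C5 D5 F5 Bb5.

F4 A4 C5 D5 F5 Bb5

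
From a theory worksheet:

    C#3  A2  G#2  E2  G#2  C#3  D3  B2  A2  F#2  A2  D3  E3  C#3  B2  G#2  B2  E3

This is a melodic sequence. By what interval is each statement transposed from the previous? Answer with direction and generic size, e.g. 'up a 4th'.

up a 2nd

The 6-note cells begin on C#3, D3, E3 — each up a 2nd from the last.
From C#3 to D3: up a 2nd.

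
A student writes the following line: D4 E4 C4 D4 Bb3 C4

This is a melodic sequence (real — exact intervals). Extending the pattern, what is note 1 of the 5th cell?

Grouping in 2s, the 1st note of each cell is D4, C4, Bb3.
Each moves down a 2nd. Continuing: Ab3 → Gb3.

Gb3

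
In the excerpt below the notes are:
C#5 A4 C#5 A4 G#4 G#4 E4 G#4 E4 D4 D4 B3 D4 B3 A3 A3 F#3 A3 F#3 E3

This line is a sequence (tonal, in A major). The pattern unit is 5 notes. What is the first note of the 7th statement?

Unit = 5 notes; the statements start on C#5, G#4, D4, A3, moving down a 4th each time.
Extending the heads down a 4th: E3 → B2 → F#2.

F#2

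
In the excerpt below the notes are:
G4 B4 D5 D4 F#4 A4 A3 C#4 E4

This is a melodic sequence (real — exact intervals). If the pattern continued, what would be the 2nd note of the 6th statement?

Grouping in 3s, the 2nd note of each cell is B4, F#4, C#4.
Extending down a 4th: G#3 → D#3 → A#2.

A#2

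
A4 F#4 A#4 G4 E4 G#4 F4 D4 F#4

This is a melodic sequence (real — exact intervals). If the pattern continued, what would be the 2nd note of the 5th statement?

Bb3

The unit is 3 notes. Position-2 pitches of the 3 shown cells: F#4, E4, D4.
Extending down a 2nd: C4 → Bb3.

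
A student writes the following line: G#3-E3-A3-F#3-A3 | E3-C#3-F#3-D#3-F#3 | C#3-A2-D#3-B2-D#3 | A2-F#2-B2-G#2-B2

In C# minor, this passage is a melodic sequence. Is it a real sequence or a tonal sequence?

tonal

Every note is diatonic to C# minor.
Cell 1 has -4 semitones from note 1 to 2, but cell 2 has -3 — the interval quality changes while the contour stays the same, which is the hallmark of a tonal sequence.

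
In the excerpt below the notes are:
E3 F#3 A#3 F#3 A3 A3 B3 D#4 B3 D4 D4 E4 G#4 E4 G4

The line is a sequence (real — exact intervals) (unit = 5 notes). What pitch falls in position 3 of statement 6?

B5

With 5-note cells, note 3 of each statement runs A#3, D#4, G#4.
Carrying that up a 4th forward: C#5 → F#5 → B5.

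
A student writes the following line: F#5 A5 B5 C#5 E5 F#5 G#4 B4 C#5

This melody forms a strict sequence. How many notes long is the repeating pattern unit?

Try groups of 3 (3 cells in 9 notes):
F#5 A5 B5 | C#5 E5 F#5 | G#4 B4 C#5
Every group is a transposition down a 4th of the one before; no shorter unit works.

3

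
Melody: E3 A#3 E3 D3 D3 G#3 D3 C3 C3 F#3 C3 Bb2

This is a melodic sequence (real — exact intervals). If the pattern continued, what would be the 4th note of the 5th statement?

The unit is 4 notes. Position-4 pitches of the 3 shown cells: D3, C3, Bb2.
Carrying that down a 2nd forward: Ab2 → Gb2.

Gb2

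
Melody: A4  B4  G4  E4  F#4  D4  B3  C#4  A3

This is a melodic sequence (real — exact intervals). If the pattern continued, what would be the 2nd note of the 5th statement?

D#3

With 3-note cells, note 2 of each statement runs B4, F#4, C#4.
Carrying that down a 4th forward: G#3 → D#3.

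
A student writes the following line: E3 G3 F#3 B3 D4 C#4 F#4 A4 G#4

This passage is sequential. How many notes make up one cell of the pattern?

There are 9 notes; a 3-note unit gives 3 cells:
E3 G3 F#3 | B3 D4 C#4 | F#4 A4 G#4
Every group is a transposition up a 5th of the one before; no shorter unit works.

3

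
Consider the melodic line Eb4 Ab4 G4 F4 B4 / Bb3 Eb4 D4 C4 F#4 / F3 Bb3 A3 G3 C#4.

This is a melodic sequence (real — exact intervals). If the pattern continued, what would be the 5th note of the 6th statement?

Grouping in 5s, the 5th note of each cell is B4, F#4, C#4.
Each moves down a 4th. Continuing: G#3 → D#3 → A#2.

A#2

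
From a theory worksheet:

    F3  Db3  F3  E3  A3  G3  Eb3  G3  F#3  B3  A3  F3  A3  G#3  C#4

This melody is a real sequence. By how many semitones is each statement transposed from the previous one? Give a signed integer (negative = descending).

2

Taking 5-note groups, the heads are F3, G3, A3: the pattern moves up a 2nd.
F3→G3 is 55 − 53 = 2 semitones.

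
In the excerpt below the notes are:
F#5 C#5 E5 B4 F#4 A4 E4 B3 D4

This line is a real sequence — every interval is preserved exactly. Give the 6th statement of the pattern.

G2 D2 F2

Taking 3-note groups, the heads are F#5, B4, E4: the pattern moves down a 5th.
Continuing the starts: A3 → D3 → G2.
From G2 the exact shape gives G2 D2 F2.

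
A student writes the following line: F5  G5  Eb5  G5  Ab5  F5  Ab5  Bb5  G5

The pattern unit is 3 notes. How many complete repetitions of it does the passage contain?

3

9 notes in groups of 3 gives 9/3 = 3 statements.
Starts: F5, G5, Ab5 — each up a 2nd.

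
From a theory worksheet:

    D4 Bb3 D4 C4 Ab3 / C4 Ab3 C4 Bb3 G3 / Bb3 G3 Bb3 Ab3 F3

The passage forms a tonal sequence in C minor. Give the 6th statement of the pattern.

F3 D3 F3 Eb3 C3

With a 5-note motive the entries are D4, C4, Bb3, each down a 2nd from the previous.
Extending down a 2nd: Ab3 → G3 → F3.
So cell 6 is F3 D3 F3 Eb3 C3.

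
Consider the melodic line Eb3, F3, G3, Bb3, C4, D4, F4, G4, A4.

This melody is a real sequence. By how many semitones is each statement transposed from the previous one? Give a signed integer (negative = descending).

Unit = 3 notes; the statements start on Eb3, Bb3, F4, moving up a 5th each time.
Eb3 to Bb3 spans +7 semitones.

7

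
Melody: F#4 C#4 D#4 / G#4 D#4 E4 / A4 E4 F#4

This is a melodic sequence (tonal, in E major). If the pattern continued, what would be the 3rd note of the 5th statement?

A4

With 3-note cells, note 3 of each statement runs D#4, E4, F#4.
Extending up a 2nd: G#4 → A4.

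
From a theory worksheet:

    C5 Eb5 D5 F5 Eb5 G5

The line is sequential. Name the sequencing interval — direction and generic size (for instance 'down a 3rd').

up a 2nd

Unit = 2 notes; the statements start on C5, D5, Eb5, moving up a 2nd each time.
From C5 to D5: up a 2nd.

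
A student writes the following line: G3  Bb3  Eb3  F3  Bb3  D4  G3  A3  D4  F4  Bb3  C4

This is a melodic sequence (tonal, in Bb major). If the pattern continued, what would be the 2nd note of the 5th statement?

C5

The unit is 4 notes. Position-2 pitches of the 3 shown cells: Bb3, D4, F4.
Carrying that up a 3rd forward: A4 → C5.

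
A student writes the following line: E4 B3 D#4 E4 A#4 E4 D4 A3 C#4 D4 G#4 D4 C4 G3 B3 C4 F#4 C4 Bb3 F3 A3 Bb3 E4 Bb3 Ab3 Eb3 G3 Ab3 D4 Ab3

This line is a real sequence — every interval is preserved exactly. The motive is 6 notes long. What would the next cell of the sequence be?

Gb3 Db3 F3 Gb3 C4 Gb3

With a 6-note motive the entries are E4, D4, C4, Bb3, Ab3, each down a 2nd from the previous.
So cell 6 is Gb3 Db3 F3 Gb3 C4 Gb3.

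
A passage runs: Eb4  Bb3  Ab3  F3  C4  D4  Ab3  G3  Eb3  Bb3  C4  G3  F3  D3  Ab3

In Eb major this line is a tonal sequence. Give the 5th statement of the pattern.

Ab3 Eb3 D3 Bb2 F3

With a 5-note motive the entries are Eb4, D4, C4, each down a 2nd from the previous.
Continuing the starts: Bb3 → Ab3.
Statement 5 starts on Ab3 and keeps the same diatonic contour: Ab3 Eb3 D3 Bb2 F3.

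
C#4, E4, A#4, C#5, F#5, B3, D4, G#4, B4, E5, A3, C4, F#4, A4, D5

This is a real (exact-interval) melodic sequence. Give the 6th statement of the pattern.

With a 5-note motive the entries are C#4, B3, A3, each down a 2nd from the previous.
Carrying on: G3 → F3 → Eb3.
Statement 6 starts on Eb3 and keeps the same exact contour: Eb3 Gb3 C4 Eb4 Ab4.

Eb3 Gb3 C4 Eb4 Ab4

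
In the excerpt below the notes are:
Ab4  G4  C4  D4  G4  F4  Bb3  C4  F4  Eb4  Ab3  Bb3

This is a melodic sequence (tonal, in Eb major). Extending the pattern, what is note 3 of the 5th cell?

Grouping in 4s, the 3rd note of each cell is C4, Bb3, Ab3.
Carrying that down a 2nd forward: G3 → F3.

F3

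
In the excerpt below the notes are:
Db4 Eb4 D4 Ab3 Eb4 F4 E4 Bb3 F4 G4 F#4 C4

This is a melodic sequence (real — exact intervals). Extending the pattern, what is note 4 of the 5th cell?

E4

With 4-note cells, note 4 of each statement runs Ab3, Bb3, C4.
Extending up a 2nd: D4 → E4.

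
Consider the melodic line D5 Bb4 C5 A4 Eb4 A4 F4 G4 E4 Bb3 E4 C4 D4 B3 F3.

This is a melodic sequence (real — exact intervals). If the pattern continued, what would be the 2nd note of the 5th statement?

With 5-note cells, note 2 of each statement runs Bb4, F4, C4.
Carrying that down a 4th forward: G3 → D3.

D3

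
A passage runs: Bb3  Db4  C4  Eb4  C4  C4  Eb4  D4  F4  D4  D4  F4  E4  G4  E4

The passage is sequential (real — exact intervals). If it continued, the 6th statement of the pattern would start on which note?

Unit = 5 notes; the statements start on Bb3, C4, D4, moving up a 2nd each time.
Continuing: E4 → F#4 → G#4. Statement 6 starts on G#4.

G#4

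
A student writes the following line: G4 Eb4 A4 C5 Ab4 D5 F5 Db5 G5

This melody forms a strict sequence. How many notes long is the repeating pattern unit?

3

Try groups of 3 (3 cells in 9 notes):
G4 Eb4 A4 | C5 Ab4 D5 | F5 Db5 G5
Each cell is the previous one up a 4th — so the unit is 3 notes.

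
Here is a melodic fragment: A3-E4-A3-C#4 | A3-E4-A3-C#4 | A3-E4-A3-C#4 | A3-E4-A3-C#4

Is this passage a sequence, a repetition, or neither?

repetition

Each 4-note cell is identical (A3 E4 A3 C#4), restated at the same pitch.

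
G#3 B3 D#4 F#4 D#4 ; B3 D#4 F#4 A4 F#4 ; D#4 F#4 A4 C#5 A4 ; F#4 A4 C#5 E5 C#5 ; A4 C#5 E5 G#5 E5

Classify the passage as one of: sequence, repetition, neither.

Each 5-note cell is the previous one transposed up a 3rd.

sequence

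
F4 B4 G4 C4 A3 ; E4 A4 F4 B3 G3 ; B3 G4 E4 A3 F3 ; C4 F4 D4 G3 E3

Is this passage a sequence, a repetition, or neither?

Note 1 of cell 3 is B3; if this were a sequence it would be D4. No unit length gives a consistent transposition pattern.

neither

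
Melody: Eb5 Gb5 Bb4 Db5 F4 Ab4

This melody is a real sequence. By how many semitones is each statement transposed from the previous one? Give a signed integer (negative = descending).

Unit = 2 notes; the statements start on Eb5, Bb4, F4, moving down a 4th each time.
Eb5→Bb4 is 70 − 75 = -5 semitones.

-5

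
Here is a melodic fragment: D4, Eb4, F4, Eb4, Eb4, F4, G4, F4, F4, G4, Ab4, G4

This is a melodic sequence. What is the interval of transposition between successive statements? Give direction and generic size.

The 4-note cells begin on D4, Eb4, F4 — each up a 2nd from the last.
D4 to Eb4 is up a 2nd.

up a 2nd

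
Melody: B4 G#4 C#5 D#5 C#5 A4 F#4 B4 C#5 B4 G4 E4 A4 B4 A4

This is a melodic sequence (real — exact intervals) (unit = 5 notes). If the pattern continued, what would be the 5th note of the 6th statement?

Grouping in 5s, the 5th note of each cell is C#5, B4, A4.
Extending down a 2nd: G4 → F4 → Eb4.

Eb4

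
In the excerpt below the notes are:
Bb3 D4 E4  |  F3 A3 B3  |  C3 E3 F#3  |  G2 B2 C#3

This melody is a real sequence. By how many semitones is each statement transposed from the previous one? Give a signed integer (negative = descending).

With a 3-note motive the entries are Bb3, F3, C3, G2, each down a 4th from the previous.
Bb3→F3 is 53 − 58 = -5 semitones.

-5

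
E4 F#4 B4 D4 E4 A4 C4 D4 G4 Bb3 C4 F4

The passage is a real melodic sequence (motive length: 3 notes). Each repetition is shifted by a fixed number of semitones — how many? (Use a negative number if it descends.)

-2

Taking 3-note groups, the heads are E4, D4, C4, Bb3: the pattern moves down a 2nd.
E4 to D4 spans -2 semitones.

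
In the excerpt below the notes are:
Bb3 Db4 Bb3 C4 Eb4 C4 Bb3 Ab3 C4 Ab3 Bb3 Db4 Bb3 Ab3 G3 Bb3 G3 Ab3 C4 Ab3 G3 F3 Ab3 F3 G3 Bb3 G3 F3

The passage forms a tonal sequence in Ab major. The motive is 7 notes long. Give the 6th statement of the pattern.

Db3 F3 Db3 Eb3 G3 Eb3 Db3

With a 7-note motive the entries are Bb3, Ab3, G3, F3, each down a 2nd from the previous.
Continuing the starts: Eb3 → Db3.
From Db3 the diatonic shape gives Db3 F3 Db3 Eb3 G3 Eb3 Db3.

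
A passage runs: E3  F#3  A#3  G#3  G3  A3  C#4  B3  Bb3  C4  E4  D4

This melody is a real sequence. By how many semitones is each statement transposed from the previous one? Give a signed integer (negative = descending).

With a 4-note motive the entries are E3, G3, Bb3, each up a 3rd from the previous.
Counting half-steps from E3 to G3: 3.

3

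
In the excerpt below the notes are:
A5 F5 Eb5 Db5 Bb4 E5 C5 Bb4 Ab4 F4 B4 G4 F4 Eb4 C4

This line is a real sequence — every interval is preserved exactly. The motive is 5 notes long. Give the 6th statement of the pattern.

Unit = 5 notes; the statements start on A5, E5, B4, moving down a 4th each time.
Carrying on: F#4 → C#4 → G#3.
From G#3 the exact shape gives G#3 E3 D3 C3 A2.

G#3 E3 D3 C3 A2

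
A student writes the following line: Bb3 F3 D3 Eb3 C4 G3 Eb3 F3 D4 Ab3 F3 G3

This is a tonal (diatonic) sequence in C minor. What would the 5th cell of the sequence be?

Unit = 4 notes; the statements start on Bb3, C4, D4, moving up a 2nd each time.
Extending up a 2nd: Eb4 → F4.
Statement 5 starts on F4 and keeps the same diatonic contour: F4 C4 Ab3 Bb3.

F4 C4 Ab3 Bb3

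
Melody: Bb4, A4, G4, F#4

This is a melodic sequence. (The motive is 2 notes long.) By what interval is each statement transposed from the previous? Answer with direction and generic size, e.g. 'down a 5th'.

The 2-note cells begin on Bb4, G4 — each down a 3rd from the last.
From Bb4 to G4: down a 3rd.

down a 3rd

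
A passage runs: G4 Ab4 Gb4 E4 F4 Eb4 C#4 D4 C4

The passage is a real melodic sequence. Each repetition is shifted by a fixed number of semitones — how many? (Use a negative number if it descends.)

Taking 3-note groups, the heads are G4, E4, C#4: the pattern moves down a 3rd.
G4→E4 is 64 − 67 = -3 semitones.

-3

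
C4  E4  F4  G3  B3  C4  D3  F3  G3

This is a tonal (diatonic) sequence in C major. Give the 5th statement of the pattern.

The 3-note cells begin on C4, G3, D3 — each down a 4th from the last.
Carrying on: A2 → E2.
From E2 the diatonic shape gives E2 G2 A2.

E2 G2 A2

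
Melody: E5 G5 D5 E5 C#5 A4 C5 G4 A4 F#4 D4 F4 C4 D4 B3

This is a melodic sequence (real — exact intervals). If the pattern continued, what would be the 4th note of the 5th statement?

C3

With 5-note cells, note 4 of each statement runs E5, A4, D4.
Extending down a 5th: G3 → C3.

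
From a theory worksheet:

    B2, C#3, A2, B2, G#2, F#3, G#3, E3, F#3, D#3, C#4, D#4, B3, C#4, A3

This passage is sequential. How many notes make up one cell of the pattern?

Try groups of 5 (3 cells in 15 notes):
B2 C#3 A2 B2 G#2 | F#3 G#3 E3 F#3 D#3 | C#4 D#4 B3 C#4 A3
That's a consistent up a 5th shift per cell, and no other grouping gives one.

5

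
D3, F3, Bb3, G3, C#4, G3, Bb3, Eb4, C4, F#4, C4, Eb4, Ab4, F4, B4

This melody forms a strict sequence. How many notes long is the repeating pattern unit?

Try groups of 5 (3 cells in 15 notes):
D3 F3 Bb3 G3 C#4 | G3 Bb3 Eb4 C4 F#4 | C4 Eb4 Ab4 F4 B4
Every group is a transposition up a 4th of the one before; no shorter unit works.

5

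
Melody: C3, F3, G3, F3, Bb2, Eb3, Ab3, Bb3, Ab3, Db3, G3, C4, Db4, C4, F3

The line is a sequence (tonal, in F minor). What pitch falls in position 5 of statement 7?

G4

With 5-note cells, note 5 of each statement runs Bb2, Db3, F3.
Extending up a 3rd: Ab3 → C4 → Eb4 → G4.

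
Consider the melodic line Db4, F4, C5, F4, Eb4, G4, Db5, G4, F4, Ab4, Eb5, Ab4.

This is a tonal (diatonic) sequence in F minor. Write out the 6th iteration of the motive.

With a 4-note motive the entries are Db4, Eb4, F4, each up a 2nd from the previous.
Extending up a 2nd: G4 → Ab4 → Bb4.
So cell 6 is Bb4 Db5 Ab5 Db5.

Bb4 Db5 Ab5 Db5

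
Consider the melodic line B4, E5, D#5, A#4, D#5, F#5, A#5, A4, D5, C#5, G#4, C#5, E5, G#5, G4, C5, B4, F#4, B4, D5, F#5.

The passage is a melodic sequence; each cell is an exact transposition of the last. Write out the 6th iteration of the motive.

Db4 Gb4 F4 C4 F4 Ab4 C5

With a 7-note motive the entries are B4, A4, G4, each down a 2nd from the previous.
Carrying on: F4 → Eb4 → Db4.
From Db4 the exact shape gives Db4 Gb4 F4 C4 F4 Ab4 C5.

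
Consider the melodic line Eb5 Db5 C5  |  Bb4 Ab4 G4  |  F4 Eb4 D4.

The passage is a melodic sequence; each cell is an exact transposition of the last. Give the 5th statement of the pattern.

Unit = 3 notes; the statements start on Eb5, Bb4, F4, moving down a 4th each time.
Extending down a 4th: C4 → G3.
From G3 the exact shape gives G3 F3 E3.

G3 F3 E3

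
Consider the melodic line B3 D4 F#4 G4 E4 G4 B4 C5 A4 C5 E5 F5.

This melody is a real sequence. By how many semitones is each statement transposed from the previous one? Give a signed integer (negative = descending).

Taking 4-note groups, the heads are B3, E4, A4: the pattern moves up a 4th.
B3→E4 is 64 − 59 = 5 semitones.

5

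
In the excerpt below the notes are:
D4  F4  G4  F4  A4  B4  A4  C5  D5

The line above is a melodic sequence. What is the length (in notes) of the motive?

3

9 notes total. Splitting into 3 groups of 3:
D4 F4 G4 | F4 A4 B4 | A4 C5 D5
Every group is a transposition up a 3rd of the one before; no shorter unit works.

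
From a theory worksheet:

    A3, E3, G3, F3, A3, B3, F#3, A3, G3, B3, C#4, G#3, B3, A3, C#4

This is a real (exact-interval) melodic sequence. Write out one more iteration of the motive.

Unit = 5 notes; the statements start on A3, B3, C#4, moving up a 2nd each time.
From D#4 the exact shape gives D#4 A#3 C#4 B3 D#4.

D#4 A#3 C#4 B3 D#4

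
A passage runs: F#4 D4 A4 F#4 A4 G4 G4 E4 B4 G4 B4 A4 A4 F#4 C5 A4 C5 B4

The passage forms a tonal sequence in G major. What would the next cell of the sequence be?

B4 G4 D5 B4 D5 C5

Unit = 6 notes; the statements start on F#4, G4, A4, moving up a 2nd each time.
From B4 the diatonic shape gives B4 G4 D5 B4 D5 C5.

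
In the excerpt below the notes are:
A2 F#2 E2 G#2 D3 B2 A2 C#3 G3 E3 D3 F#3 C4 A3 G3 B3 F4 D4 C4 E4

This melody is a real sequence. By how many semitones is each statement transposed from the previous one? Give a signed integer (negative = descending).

Unit = 4 notes; the statements start on A2, D3, G3, C4, F4, moving up a 4th each time.
Counting half-steps from A2 to D3: 5.

5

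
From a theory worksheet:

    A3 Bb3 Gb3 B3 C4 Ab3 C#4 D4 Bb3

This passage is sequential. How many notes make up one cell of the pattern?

3

Try groups of 3 (3 cells in 9 notes):
A3 Bb3 Gb3 | B3 C4 Ab3 | C#4 D4 Bb3
That's a consistent up a 2nd shift per cell, and no other grouping gives one.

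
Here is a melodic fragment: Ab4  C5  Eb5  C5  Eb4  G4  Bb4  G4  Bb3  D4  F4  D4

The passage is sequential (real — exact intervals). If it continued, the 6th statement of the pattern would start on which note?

G2

The 4-note cells begin on Ab4, Eb4, Bb3 — each down a 4th from the last.
Continuing: F3 → C3 → G2. Statement 6 starts on G2.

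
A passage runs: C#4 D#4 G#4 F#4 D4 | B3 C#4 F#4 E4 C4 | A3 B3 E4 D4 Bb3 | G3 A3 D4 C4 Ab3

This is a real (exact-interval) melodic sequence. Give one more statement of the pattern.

Taking 5-note groups, the heads are C#4, B3, A3, G3: the pattern moves down a 2nd.
Statement 5 starts on F3 and keeps the same exact contour: F3 G3 C4 Bb3 Gb3.

F3 G3 C4 Bb3 Gb3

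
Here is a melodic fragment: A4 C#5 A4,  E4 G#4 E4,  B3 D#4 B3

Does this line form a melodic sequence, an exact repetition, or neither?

sequence

Each 3-note cell is the previous one transposed down a 4th.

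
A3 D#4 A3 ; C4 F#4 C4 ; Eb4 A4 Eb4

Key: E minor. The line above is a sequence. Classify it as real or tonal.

real

Each cell has the same semitone pattern (6, -6) — intervals are preserved exactly.
And D#4 lies outside E minor, so the sequence is real rather than tonal.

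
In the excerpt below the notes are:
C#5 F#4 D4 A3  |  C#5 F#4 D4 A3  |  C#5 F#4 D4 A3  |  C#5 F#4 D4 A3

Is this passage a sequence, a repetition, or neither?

repetition

Each 4-note cell is identical (C#5 F#4 D4 A3), restated at the same pitch.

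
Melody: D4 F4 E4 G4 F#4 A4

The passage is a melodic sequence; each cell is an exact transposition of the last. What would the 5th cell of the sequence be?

A#4 C#5

The 2-note cells begin on D4, E4, F#4 — each up a 2nd from the last.
Extending up a 2nd: G#4 → A#4.
So cell 5 is A#4 C#5.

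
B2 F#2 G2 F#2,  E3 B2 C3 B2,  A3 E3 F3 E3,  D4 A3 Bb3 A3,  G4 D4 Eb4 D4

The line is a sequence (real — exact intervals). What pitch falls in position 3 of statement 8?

Gb5

With 4-note cells, note 3 of each statement runs G2, C3, F3, Bb3, Eb4.
Extending up a 4th: Ab4 → Db5 → Gb5.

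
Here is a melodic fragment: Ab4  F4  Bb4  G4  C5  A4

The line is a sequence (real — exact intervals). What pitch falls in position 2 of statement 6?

D#5

With 2-note cells, note 2 of each statement runs F4, G4, A4.
Each moves up a 2nd. Continuing: B4 → C#5 → D#5.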